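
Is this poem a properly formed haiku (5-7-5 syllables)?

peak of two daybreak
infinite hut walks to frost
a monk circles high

Yes

Line 1: peak (1), of (1), two (1), daybreak (2) → 5 ✓
Line 2: infinite (3), hut (1), walks (1), to (1), frost (1) → 7 ✓
Line 3: a (1), monk (1), circles (2), high (1) → 5 ✓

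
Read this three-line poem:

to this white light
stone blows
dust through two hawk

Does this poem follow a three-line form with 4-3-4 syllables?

No

Line 1: to (1), this (1), white (1), light (1) → 4 ✓
Line 2: stone (1), blows (1) → 2 (expected 3)
Line 3: dust (1), through (1), two (1), hawk (1) → 4 ✓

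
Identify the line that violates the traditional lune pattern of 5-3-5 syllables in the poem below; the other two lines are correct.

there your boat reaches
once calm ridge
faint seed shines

The third line

Line 1: there (1), your (1), boat (1), reaches (2) → 5 ✓
Line 2: once (1), calm (1), ridge (1) → 3 ✓
Line 3: faint (1), seed (1), shines (1) → 3 (expected 5)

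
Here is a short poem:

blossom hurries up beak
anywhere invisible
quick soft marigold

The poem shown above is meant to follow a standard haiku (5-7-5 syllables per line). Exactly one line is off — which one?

The first line

Line 1: "blossom hurries up beak": 2+2+1+1 = 6 (expected 5)
Line 2: "anywhere invisible": 3+4 = 7 ✓
Line 3: "quick soft marigold": 1+1+3 = 5 ✓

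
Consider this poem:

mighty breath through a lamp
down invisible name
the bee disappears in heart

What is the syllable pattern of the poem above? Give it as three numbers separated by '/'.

6/6/7

Line 1: mighty(2) + breath(1) + through(1) + a(1) + lamp(1) = 6
Line 2: down(1) + invisible(4) + name(1) = 6
Line 3: the(1) + bee(1) + disappears(3) + in(1) + heart(1) = 7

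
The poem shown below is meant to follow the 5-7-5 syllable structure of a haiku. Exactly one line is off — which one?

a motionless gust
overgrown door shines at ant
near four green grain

The third line

Line 1: a (1), motionless (3), gust (1) → 5 ✓
Line 2: overgrown (3), door (1), shines (1), at (1), ant (1) → 7 ✓
Line 3: near (1), four (1), green (1), grain (1) → 4 (expected 5)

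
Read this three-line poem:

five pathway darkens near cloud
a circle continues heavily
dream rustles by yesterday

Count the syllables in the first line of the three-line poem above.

7

The first line: five(1) + pathway(2) + darkens(2) + near(1) + cloud(1) = 7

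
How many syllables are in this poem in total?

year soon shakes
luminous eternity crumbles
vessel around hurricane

19

Line 1: year (1), soon (1), shakes (1) → 3
Line 2: luminous (3), eternity (4), crumbles (2) → 9
Line 3: vessel (2), around (2), hurricane (3) → 7
Total: 3 + 9 + 7 = 19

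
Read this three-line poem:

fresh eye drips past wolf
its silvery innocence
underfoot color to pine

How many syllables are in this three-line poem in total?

19

Line 1: fresh(1) + eye(1) + drips(1) + past(1) + wolf(1) = 5
Line 2: its(1) + silvery(3) + innocence(3) = 7
Line 3: underfoot(3) + color(2) + to(1) + pine(1) = 7
Total: 5 + 7 + 7 = 19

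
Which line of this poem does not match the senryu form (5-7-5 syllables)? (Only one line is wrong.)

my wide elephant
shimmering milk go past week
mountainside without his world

The third line

Line 1: my(1) + wide(1) + elephant(3) = 5 ✓
Line 2: shimmering(3) + milk(1) + go(1) + past(1) + week(1) = 7 ✓
Line 3: mountainside(3) + without(2) + his(1) + world(1) = 7 (expected 5)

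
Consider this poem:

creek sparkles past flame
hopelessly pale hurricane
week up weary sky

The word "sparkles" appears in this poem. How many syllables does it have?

2

"sparkles" has 2 syllables.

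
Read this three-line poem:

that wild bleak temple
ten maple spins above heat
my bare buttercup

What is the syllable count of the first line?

5

The first line: "that wild bleak temple": 1+1+1+2 = 5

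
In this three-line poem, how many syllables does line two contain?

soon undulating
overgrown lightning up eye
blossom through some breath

Line two: overgrown(3) + lightning(2) + up(1) + eye(1) = 7

7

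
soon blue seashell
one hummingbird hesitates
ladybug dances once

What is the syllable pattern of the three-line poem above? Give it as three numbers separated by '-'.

Line 1: soon (1), blue (1), seashell (2) → 4
Line 2: one (1), hummingbird (3), hesitates (3) → 7
Line 3: ladybug (3), dances (2), once (1) → 6

4-7-6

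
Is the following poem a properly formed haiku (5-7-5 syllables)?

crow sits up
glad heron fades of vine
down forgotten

No

Line 1: "crow sits up": 1+1+1 = 3 (expected 5)
Line 2: "glad heron fades of vine": 1+2+1+1+1 = 6 (expected 7)
Line 3: "down forgotten": 1+3 = 4 (expected 5)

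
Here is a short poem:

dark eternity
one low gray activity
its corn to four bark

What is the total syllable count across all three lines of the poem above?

Line 1: "dark eternity": 1+4 = 5
Line 2: "one low gray activity": 1+1+1+4 = 7
Line 3: "its corn to four bark": 1+1+1+1+1 = 5
Total: 5 + 7 + 5 = 17

17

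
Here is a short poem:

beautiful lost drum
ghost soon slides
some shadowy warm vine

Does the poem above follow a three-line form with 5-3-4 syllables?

Line 1: "beautiful lost drum": 3+1+1 = 5 ✓
Line 2: "ghost soon slides": 1+1+1 = 3 ✓
Line 3: "some shadowy warm vine": 1+3+1+1 = 6 (expected 4)

No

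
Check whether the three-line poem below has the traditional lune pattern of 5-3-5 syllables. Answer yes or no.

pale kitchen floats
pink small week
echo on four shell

Line 1: pale (1), kitchen (2), floats (1) → 4 (expected 5)
Line 2: pink (1), small (1), week (1) → 3 ✓
Line 3: echo (2), on (1), four (1), shell (1) → 5 ✓

No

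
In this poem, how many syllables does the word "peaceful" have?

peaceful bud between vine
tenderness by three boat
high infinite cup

2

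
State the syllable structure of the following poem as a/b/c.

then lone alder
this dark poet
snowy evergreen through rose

4/4/7

Line 1: then (1), lone (1), alder (2) → 4
Line 2: this (1), dark (1), poet (2) → 4
Line 3: snowy (2), evergreen (3), through (1), rose (1) → 7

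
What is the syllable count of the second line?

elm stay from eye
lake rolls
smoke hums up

2

The second line: lake(1) + rolls(1) = 2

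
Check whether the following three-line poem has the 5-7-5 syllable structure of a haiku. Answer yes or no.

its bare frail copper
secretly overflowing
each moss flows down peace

Line 1: "its bare frail copper": 1+1+1+2 = 5 ✓
Line 2: "secretly overflowing": 3+4 = 7 ✓
Line 3: "each moss flows down peace": 1+1+1+1+1 = 5 ✓

Yes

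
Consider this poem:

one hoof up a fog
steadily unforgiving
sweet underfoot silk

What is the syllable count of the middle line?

7

The middle line: steadily (3), unforgiving (4) → 7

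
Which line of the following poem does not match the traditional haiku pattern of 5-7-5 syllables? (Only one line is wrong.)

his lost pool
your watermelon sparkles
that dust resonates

Line 1: "his lost pool": 1+1+1 = 3 (expected 5)
Line 2: "your watermelon sparkles": 1+4+2 = 7 ✓
Line 3: "that dust resonates": 1+1+3 = 5 ✓

The first line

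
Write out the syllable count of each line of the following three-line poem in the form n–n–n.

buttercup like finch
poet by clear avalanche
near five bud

Line 1: buttercup (3), like (1), finch (1) → 5
Line 2: poet (2), by (1), clear (1), avalanche (3) → 7
Line 3: near (1), five (1), bud (1) → 3

5–7–3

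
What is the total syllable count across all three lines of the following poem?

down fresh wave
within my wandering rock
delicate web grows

Line 1: "down fresh wave": 1+1+1 = 3
Line 2: "within my wandering rock": 2+1+3+1 = 7
Line 3: "delicate web grows": 3+1+1 = 5
Total: 3 + 7 + 5 = 15

15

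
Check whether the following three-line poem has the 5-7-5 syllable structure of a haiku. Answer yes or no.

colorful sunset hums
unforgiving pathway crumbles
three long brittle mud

Line 1: "colorful sunset hums": 3+2+1 = 6 (expected 5)
Line 2: "unforgiving pathway crumbles": 4+2+2 = 8 (expected 7)
Line 3: "three long brittle mud": 1+1+2+1 = 5 ✓

No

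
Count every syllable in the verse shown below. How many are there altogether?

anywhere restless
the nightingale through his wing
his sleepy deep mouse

Line 1: anywhere(3) + restless(2) = 5
Line 2: the(1) + nightingale(3) + through(1) + his(1) + wing(1) = 7
Line 3: his(1) + sleepy(2) + deep(1) + mouse(1) = 5
Total: 5 + 7 + 5 = 17

17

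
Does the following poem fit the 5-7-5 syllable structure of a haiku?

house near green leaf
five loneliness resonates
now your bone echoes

No

Line 1: house(1) + near(1) + green(1) + leaf(1) = 4 (expected 5)
Line 2: five(1) + loneliness(3) + resonates(3) = 7 ✓
Line 3: now(1) + your(1) + bone(1) + echoes(2) = 5 ✓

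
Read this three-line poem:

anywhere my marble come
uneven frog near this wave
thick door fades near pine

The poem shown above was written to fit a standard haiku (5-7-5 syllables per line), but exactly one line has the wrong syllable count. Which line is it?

Line 1: anywhere (3), my (1), marble (2), come (1) → 7 (expected 5)
Line 2: uneven (3), frog (1), near (1), this (1), wave (1) → 7 ✓
Line 3: thick (1), door (1), fades (1), near (1), pine (1) → 5 ✓

The first line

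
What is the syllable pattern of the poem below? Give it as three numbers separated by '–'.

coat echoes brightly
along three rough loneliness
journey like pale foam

5–7–5

Line 1: coat (1), echoes (2), brightly (2) → 5
Line 2: along (2), three (1), rough (1), loneliness (3) → 7
Line 3: journey (2), like (1), pale (1), foam (1) → 5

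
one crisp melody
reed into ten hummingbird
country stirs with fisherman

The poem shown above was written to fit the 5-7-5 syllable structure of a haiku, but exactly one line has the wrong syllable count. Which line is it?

Line 1: "one crisp melody": 1+1+3 = 5 ✓
Line 2: "reed into ten hummingbird": 1+2+1+3 = 7 ✓
Line 3: "country stirs with fisherman": 2+1+1+3 = 7 (expected 5)

The third line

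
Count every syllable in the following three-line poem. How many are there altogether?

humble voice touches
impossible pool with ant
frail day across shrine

17

Line 1: "humble voice touches": 2+1+2 = 5
Line 2: "impossible pool with ant": 4+1+1+1 = 7
Line 3: "frail day across shrine": 1+1+2+1 = 5
Total: 5 + 7 + 5 = 17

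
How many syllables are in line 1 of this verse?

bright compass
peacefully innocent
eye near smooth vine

Line 1: bright (1), compass (2) → 3

3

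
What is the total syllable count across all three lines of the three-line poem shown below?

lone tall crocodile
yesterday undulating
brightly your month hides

17

Line 1: "lone tall crocodile": 1+1+3 = 5
Line 2: "yesterday undulating": 3+4 = 7
Line 3: "brightly your month hides": 2+1+1+1 = 5
Total: 5 + 7 + 5 = 17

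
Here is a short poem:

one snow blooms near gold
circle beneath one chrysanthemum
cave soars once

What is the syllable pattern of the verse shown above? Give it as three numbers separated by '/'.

Line 1: "one snow blooms near gold": 1+1+1+1+1 = 5
Line 2: "circle beneath one chrysanthemum": 2+2+1+4 = 9
Line 3: "cave soars once": 1+1+1 = 3

5/9/3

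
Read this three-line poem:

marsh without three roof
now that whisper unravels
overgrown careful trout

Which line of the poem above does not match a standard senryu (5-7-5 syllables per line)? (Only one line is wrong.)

Line 3

Line 1: marsh (1), without (2), three (1), roof (1) → 5 ✓
Line 2: now (1), that (1), whisper (2), unravels (3) → 7 ✓
Line 3: overgrown (3), careful (2), trout (1) → 6 (expected 5)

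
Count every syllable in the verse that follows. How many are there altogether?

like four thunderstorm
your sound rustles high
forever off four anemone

19

Line 1: "like four thunderstorm": 1+1+3 = 5
Line 2: "your sound rustles high": 1+1+2+1 = 5
Line 3: "forever off four anemone": 3+1+1+4 = 9
Total: 5 + 5 + 9 = 19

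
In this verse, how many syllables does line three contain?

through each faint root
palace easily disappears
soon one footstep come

Line three: soon(1) + one(1) + footstep(2) + come(1) = 5

5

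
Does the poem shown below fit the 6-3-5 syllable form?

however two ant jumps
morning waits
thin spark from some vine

Yes

Line 1: however (3), two (1), ant (1), jumps (1) → 6 ✓
Line 2: morning (2), waits (1) → 3 ✓
Line 3: thin (1), spark (1), from (1), some (1), vine (1) → 5 ✓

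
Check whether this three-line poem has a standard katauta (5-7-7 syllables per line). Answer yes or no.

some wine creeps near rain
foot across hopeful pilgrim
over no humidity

Yes

Line 1: "some wine creeps near rain": 1+1+1+1+1 = 5 ✓
Line 2: "foot across hopeful pilgrim": 1+2+2+2 = 7 ✓
Line 3: "over no humidity": 2+1+4 = 7 ✓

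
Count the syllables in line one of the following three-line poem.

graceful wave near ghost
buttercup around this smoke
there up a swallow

5

Line one: graceful(2) + wave(1) + near(1) + ghost(1) = 5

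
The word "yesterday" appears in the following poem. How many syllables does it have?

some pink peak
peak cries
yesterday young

3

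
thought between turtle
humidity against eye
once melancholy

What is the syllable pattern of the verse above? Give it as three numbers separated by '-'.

Line 1: "thought between turtle": 1+2+2 = 5
Line 2: "humidity against eye": 4+2+1 = 7
Line 3: "once melancholy": 1+4 = 5

5-7-5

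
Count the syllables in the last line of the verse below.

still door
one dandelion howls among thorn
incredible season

6

The last line: incredible(4) + season(2) = 6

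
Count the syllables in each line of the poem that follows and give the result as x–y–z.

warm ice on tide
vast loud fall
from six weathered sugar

4–3–6

Line 1: warm(1) + ice(1) + on(1) + tide(1) = 4
Line 2: vast(1) + loud(1) + fall(1) = 3
Line 3: from(1) + six(1) + weathered(2) + sugar(2) = 6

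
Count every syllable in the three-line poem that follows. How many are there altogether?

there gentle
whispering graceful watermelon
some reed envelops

Line 1: there(1) + gentle(2) = 3
Line 2: whispering(3) + graceful(2) + watermelon(4) = 9
Line 3: some(1) + reed(1) + envelops(3) = 5
Total: 3 + 9 + 5 = 17

17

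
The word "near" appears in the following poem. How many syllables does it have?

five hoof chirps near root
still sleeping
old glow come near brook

"near" has 1 syllable.

1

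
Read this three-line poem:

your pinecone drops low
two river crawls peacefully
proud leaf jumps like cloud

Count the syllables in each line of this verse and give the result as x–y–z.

Line 1: "your pinecone drops low": 1+2+1+1 = 5
Line 2: "two river crawls peacefully": 1+2+1+3 = 7
Line 3: "proud leaf jumps like cloud": 1+1+1+1+1 = 5

5–7–5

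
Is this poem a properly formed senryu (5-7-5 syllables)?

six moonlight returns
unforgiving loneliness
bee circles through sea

Yes

Line 1: six(1) + moonlight(2) + returns(2) = 5 ✓
Line 2: unforgiving(4) + loneliness(3) = 7 ✓
Line 3: bee(1) + circles(2) + through(1) + sea(1) = 5 ✓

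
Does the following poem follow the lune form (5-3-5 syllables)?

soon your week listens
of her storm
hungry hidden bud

Yes

Line 1: soon(1) + your(1) + week(1) + listens(2) = 5 ✓
Line 2: of(1) + her(1) + storm(1) = 3 ✓
Line 3: hungry(2) + hidden(2) + bud(1) = 5 ✓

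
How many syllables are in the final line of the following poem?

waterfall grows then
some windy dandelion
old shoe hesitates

The final line: old (1), shoe (1), hesitates (3) → 5

5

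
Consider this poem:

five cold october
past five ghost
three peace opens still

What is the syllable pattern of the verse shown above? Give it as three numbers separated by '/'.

Line 1: five(1) + cold(1) + october(3) = 5
Line 2: past(1) + five(1) + ghost(1) = 3
Line 3: three(1) + peace(1) + opens(2) + still(1) = 5

5/3/5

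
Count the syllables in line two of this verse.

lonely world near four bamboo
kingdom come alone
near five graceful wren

5

Line two: kingdom (2), come (1), alone (2) → 5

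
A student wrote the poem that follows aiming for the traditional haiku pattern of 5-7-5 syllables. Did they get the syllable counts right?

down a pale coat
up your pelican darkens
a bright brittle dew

No

Line 1: down(1) + a(1) + pale(1) + coat(1) = 4 (expected 5)
Line 2: up(1) + your(1) + pelican(3) + darkens(2) = 7 ✓
Line 3: a(1) + bright(1) + brittle(2) + dew(1) = 5 ✓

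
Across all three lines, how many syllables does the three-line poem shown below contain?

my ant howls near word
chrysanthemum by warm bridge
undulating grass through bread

Line 1: "my ant howls near word": 1+1+1+1+1 = 5
Line 2: "chrysanthemum by warm bridge": 4+1+1+1 = 7
Line 3: "undulating grass through bread": 4+1+1+1 = 7
Total: 5 + 7 + 7 = 19

19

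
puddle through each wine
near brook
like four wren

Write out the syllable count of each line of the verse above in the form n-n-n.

5-2-3

Line 1: puddle(2) + through(1) + each(1) + wine(1) = 5
Line 2: near(1) + brook(1) = 2
Line 3: like(1) + four(1) + wren(1) = 3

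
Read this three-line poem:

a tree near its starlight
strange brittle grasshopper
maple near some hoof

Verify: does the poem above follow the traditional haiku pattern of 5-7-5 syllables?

No

Line 1: a(1) + tree(1) + near(1) + its(1) + starlight(2) = 6 (expected 5)
Line 2: strange(1) + brittle(2) + grasshopper(3) = 6 (expected 7)
Line 3: maple(2) + near(1) + some(1) + hoof(1) = 5 ✓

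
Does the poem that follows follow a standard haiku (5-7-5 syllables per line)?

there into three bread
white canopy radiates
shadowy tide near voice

Line 1: "there into three bread": 1+2+1+1 = 5 ✓
Line 2: "white canopy radiates": 1+3+3 = 7 ✓
Line 3: "shadowy tide near voice": 3+1+1+1 = 6 (expected 5)

No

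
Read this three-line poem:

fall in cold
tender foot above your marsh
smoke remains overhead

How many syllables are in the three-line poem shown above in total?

16

Line 1: "fall in cold": 1+1+1 = 3
Line 2: "tender foot above your marsh": 2+1+2+1+1 = 7
Line 3: "smoke remains overhead": 1+2+3 = 6
Total: 3 + 7 + 6 = 16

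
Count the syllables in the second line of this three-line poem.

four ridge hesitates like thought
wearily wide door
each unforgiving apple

The second line: wearily (3), wide (1), door (1) → 5

5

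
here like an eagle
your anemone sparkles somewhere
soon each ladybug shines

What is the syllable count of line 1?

Line 1: "here like an eagle": 1+1+1+2 = 5

5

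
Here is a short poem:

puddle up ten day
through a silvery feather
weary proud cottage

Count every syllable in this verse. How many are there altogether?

17

Line 1: "puddle up ten day": 2+1+1+1 = 5
Line 2: "through a silvery feather": 1+1+3+2 = 7
Line 3: "weary proud cottage": 2+1+2 = 5
Total: 5 + 7 + 5 = 17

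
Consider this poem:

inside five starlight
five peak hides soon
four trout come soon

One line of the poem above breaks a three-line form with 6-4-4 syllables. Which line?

Line 1: "inside five starlight": 2+1+2 = 5 (expected 6)
Line 2: "five peak hides soon": 1+1+1+1 = 4 ✓
Line 3: "four trout come soon": 1+1+1+1 = 4 ✓

The first line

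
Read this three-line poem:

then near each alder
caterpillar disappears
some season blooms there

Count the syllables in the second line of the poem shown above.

7

The second line: caterpillar (4), disappears (3) → 7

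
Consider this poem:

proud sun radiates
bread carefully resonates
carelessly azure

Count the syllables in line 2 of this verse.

Line 2: "bread carefully resonates": 1+3+3 = 7

7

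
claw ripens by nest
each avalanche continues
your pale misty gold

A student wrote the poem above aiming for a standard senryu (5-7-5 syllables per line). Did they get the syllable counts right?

Yes

Line 1: claw (1), ripens (2), by (1), nest (1) → 5 ✓
Line 2: each (1), avalanche (3), continues (3) → 7 ✓
Line 3: your (1), pale (1), misty (2), gold (1) → 5 ✓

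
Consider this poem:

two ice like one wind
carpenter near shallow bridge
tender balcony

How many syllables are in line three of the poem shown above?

5

Line three: "tender balcony": 2+3 = 5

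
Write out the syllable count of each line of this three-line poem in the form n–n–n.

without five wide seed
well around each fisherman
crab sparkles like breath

5–7–5

Line 1: without (2), five (1), wide (1), seed (1) → 5
Line 2: well (1), around (2), each (1), fisherman (3) → 7
Line 3: crab (1), sparkles (2), like (1), breath (1) → 5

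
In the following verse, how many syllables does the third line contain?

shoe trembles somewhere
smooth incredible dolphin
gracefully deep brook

5

The third line: "gracefully deep brook": 3+1+1 = 5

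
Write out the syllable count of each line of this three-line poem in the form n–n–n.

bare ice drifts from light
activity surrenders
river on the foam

5–7–5

Line 1: "bare ice drifts from light": 1+1+1+1+1 = 5
Line 2: "activity surrenders": 4+3 = 7
Line 3: "river on the foam": 2+1+1+1 = 5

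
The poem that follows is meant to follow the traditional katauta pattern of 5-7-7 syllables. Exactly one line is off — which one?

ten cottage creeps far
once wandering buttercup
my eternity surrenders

Line 3

Line 1: ten(1) + cottage(2) + creeps(1) + far(1) = 5 ✓
Line 2: once(1) + wandering(3) + buttercup(3) = 7 ✓
Line 3: my(1) + eternity(4) + surrenders(3) = 8 (expected 7)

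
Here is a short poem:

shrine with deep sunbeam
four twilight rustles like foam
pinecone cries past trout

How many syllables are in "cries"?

1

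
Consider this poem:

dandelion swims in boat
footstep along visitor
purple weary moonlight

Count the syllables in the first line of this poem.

7

The first line: dandelion(4) + swims(1) + in(1) + boat(1) = 7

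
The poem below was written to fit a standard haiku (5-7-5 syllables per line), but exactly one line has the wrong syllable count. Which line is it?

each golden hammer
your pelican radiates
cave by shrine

The third line

Line 1: each (1), golden (2), hammer (2) → 5 ✓
Line 2: your (1), pelican (3), radiates (3) → 7 ✓
Line 3: cave (1), by (1), shrine (1) → 3 (expected 5)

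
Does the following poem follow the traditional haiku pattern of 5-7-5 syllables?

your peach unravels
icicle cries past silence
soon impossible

Line 1: "your peach unravels": 1+1+3 = 5 ✓
Line 2: "icicle cries past silence": 3+1+1+2 = 7 ✓
Line 3: "soon impossible": 1+4 = 5 ✓

Yes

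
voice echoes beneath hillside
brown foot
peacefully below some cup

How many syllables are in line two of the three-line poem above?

Line two: brown (1), foot (1) → 2

2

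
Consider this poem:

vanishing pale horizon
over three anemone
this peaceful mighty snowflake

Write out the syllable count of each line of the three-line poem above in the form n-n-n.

7-7-7

Line 1: vanishing (3), pale (1), horizon (3) → 7
Line 2: over (2), three (1), anemone (4) → 7
Line 3: this (1), peaceful (2), mighty (2), snowflake (2) → 7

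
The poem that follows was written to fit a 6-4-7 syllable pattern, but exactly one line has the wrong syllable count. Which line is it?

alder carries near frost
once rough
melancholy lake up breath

The second line

Line 1: alder (2), carries (2), near (1), frost (1) → 6 ✓
Line 2: once (1), rough (1) → 2 (expected 4)
Line 3: melancholy (4), lake (1), up (1), breath (1) → 7 ✓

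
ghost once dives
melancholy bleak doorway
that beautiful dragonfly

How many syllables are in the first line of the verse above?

The first line: ghost (1), once (1), dives (1) → 3

3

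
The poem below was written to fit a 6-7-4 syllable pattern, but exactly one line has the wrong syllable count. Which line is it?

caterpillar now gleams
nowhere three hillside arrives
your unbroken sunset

Line 1: caterpillar(4) + now(1) + gleams(1) = 6 ✓
Line 2: nowhere(2) + three(1) + hillside(2) + arrives(2) = 7 ✓
Line 3: your(1) + unbroken(3) + sunset(2) = 6 (expected 4)

The third line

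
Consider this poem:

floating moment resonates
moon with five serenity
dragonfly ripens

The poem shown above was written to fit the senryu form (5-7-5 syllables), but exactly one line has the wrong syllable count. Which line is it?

Line 1: floating (2), moment (2), resonates (3) → 7 (expected 5)
Line 2: moon (1), with (1), five (1), serenity (4) → 7 ✓
Line 3: dragonfly (3), ripens (2) → 5 ✓

The first line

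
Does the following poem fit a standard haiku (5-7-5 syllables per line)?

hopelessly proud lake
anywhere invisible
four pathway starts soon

Yes

Line 1: hopelessly(3) + proud(1) + lake(1) = 5 ✓
Line 2: anywhere(3) + invisible(4) = 7 ✓
Line 3: four(1) + pathway(2) + starts(1) + soon(1) = 5 ✓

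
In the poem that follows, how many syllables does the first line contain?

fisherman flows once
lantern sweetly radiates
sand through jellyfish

5

The first line: fisherman (3), flows (1), once (1) → 5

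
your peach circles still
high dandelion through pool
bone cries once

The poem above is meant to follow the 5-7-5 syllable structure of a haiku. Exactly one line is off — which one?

Line 1: "your peach circles still": 1+1+2+1 = 5 ✓
Line 2: "high dandelion through pool": 1+4+1+1 = 7 ✓
Line 3: "bone cries once": 1+1+1 = 3 (expected 5)

The third line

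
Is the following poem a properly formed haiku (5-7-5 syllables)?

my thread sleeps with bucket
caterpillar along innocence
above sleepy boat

No

Line 1: "my thread sleeps with bucket": 1+1+1+1+2 = 6 (expected 5)
Line 2: "caterpillar along innocence": 4+2+3 = 9 (expected 7)
Line 3: "above sleepy boat": 2+2+1 = 5 ✓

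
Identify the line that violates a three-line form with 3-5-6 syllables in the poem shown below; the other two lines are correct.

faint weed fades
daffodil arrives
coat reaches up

Line 1: faint (1), weed (1), fades (1) → 3 ✓
Line 2: daffodil (3), arrives (2) → 5 ✓
Line 3: coat (1), reaches (2), up (1) → 4 (expected 6)

Line 3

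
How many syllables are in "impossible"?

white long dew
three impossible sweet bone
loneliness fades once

4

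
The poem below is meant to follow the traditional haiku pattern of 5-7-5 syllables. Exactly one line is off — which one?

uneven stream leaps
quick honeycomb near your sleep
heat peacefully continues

Line 1: "uneven stream leaps": 3+1+1 = 5 ✓
Line 2: "quick honeycomb near your sleep": 1+3+1+1+1 = 7 ✓
Line 3: "heat peacefully continues": 1+3+3 = 7 (expected 5)

Line 3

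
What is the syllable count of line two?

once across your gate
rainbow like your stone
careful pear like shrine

5

Line two: rainbow(2) + like(1) + your(1) + stone(1) = 5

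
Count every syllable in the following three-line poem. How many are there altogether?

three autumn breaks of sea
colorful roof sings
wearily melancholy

18

Line 1: three(1) + autumn(2) + breaks(1) + of(1) + sea(1) = 6
Line 2: colorful(3) + roof(1) + sings(1) = 5
Line 3: wearily(3) + melancholy(4) = 7
Total: 6 + 5 + 7 = 18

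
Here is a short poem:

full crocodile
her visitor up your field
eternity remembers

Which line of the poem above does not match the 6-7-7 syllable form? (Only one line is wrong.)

Line 1: full(1) + crocodile(3) = 4 (expected 6)
Line 2: her(1) + visitor(3) + up(1) + your(1) + field(1) = 7 ✓
Line 3: eternity(4) + remembers(3) = 7 ✓

Line 1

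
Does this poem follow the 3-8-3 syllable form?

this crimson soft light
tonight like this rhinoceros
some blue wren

No

Line 1: this (1), crimson (2), soft (1), light (1) → 5 (expected 3)
Line 2: tonight (2), like (1), this (1), rhinoceros (4) → 8 ✓
Line 3: some (1), blue (1), wren (1) → 3 ✓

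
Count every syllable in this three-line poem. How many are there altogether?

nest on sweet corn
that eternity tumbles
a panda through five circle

18

Line 1: "nest on sweet corn": 1+1+1+1 = 4
Line 2: "that eternity tumbles": 1+4+2 = 7
Line 3: "a panda through five circle": 1+2+1+1+2 = 7
Total: 4 + 7 + 7 = 18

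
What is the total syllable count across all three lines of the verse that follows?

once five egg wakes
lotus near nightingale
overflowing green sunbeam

17

Line 1: "once five egg wakes": 1+1+1+1 = 4
Line 2: "lotus near nightingale": 2+1+3 = 6
Line 3: "overflowing green sunbeam": 4+1+2 = 7
Total: 4 + 6 + 7 = 17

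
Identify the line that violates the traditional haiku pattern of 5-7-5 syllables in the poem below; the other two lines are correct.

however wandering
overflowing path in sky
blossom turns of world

Line 1

Line 1: "however wandering": 3+3 = 6 (expected 5)
Line 2: "overflowing path in sky": 4+1+1+1 = 7 ✓
Line 3: "blossom turns of world": 2+1+1+1 = 5 ✓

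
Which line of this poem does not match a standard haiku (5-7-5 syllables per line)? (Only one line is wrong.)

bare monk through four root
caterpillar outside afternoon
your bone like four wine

Line 2

Line 1: bare(1) + monk(1) + through(1) + four(1) + root(1) = 5 ✓
Line 2: caterpillar(4) + outside(2) + afternoon(3) = 9 (expected 7)
Line 3: your(1) + bone(1) + like(1) + four(1) + wine(1) = 5 ✓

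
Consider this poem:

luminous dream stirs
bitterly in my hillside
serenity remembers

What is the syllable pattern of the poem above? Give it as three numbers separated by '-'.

Line 1: luminous(3) + dream(1) + stirs(1) = 5
Line 2: bitterly(3) + in(1) + my(1) + hillside(2) = 7
Line 3: serenity(4) + remembers(3) = 7

5-7-7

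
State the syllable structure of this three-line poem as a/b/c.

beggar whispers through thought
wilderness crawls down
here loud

Line 1: beggar(2) + whispers(2) + through(1) + thought(1) = 6
Line 2: wilderness(3) + crawls(1) + down(1) = 5
Line 3: here(1) + loud(1) = 2

6/5/2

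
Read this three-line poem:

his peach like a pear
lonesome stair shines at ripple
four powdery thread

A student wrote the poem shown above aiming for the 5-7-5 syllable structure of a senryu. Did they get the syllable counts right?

Yes

Line 1: "his peach like a pear": 1+1+1+1+1 = 5 ✓
Line 2: "lonesome stair shines at ripple": 2+1+1+1+2 = 7 ✓
Line 3: "four powdery thread": 1+3+1 = 5 ✓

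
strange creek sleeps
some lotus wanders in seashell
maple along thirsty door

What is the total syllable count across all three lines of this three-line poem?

Line 1: strange(1) + creek(1) + sleeps(1) = 3
Line 2: some(1) + lotus(2) + wanders(2) + in(1) + seashell(2) = 8
Line 3: maple(2) + along(2) + thirsty(2) + door(1) = 7
Total: 3 + 8 + 7 = 18

18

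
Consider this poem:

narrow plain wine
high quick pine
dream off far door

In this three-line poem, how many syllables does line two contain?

Line two: "high quick pine": 1+1+1 = 3

3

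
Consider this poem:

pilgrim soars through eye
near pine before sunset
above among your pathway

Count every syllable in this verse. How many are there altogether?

Line 1: pilgrim(2) + soars(1) + through(1) + eye(1) = 5
Line 2: near(1) + pine(1) + before(2) + sunset(2) = 6
Line 3: above(2) + among(2) + your(1) + pathway(2) = 7
Total: 5 + 6 + 7 = 18

18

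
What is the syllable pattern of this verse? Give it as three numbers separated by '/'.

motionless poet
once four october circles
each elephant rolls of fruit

5/7/7

Line 1: "motionless poet": 3+2 = 5
Line 2: "once four october circles": 1+1+3+2 = 7
Line 3: "each elephant rolls of fruit": 1+3+1+1+1 = 7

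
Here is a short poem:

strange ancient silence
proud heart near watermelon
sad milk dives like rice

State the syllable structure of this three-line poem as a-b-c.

5-7-5

Line 1: strange(1) + ancient(2) + silence(2) = 5
Line 2: proud(1) + heart(1) + near(1) + watermelon(4) = 7
Line 3: sad(1) + milk(1) + dives(1) + like(1) + rice(1) = 5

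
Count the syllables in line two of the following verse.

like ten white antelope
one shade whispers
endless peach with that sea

Line two: one (1), shade (1), whispers (2) → 4

4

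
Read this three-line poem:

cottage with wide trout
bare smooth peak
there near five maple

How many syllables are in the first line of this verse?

5

The first line: cottage (2), with (1), wide (1), trout (1) → 5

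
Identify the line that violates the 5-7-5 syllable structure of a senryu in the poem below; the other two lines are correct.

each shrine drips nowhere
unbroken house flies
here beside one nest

Line 1: "each shrine drips nowhere": 1+1+1+2 = 5 ✓
Line 2: "unbroken house flies": 3+1+1 = 5 (expected 7)
Line 3: "here beside one nest": 1+2+1+1 = 5 ✓

The second line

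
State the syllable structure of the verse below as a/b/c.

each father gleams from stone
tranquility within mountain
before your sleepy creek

Line 1: "each father gleams from stone": 1+2+1+1+1 = 6
Line 2: "tranquility within mountain": 4+2+2 = 8
Line 3: "before your sleepy creek": 2+1+2+1 = 6

6/8/6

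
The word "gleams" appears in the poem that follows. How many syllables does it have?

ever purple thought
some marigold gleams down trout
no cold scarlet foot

1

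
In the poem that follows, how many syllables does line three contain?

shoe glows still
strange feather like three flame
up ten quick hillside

5

Line three: "up ten quick hillside": 1+1+1+2 = 5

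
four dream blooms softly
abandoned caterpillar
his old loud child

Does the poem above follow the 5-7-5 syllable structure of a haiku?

Line 1: four (1), dream (1), blooms (1), softly (2) → 5 ✓
Line 2: abandoned (3), caterpillar (4) → 7 ✓
Line 3: his (1), old (1), loud (1), child (1) → 4 (expected 5)

No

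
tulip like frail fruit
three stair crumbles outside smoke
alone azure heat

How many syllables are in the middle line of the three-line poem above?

The middle line: three(1) + stair(1) + crumbles(2) + outside(2) + smoke(1) = 7

7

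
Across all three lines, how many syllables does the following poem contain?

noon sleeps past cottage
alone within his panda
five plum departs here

Line 1: "noon sleeps past cottage": 1+1+1+2 = 5
Line 2: "alone within his panda": 2+2+1+2 = 7
Line 3: "five plum departs here": 1+1+2+1 = 5
Total: 5 + 7 + 5 = 17

17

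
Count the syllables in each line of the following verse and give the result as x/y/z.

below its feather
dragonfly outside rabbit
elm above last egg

Line 1: below(2) + its(1) + feather(2) = 5
Line 2: dragonfly(3) + outside(2) + rabbit(2) = 7
Line 3: elm(1) + above(2) + last(1) + egg(1) = 5

5/7/5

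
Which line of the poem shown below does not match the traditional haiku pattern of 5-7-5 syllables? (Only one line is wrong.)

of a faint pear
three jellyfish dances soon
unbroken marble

Line 1

Line 1: of (1), a (1), faint (1), pear (1) → 4 (expected 5)
Line 2: three (1), jellyfish (3), dances (2), soon (1) → 7 ✓
Line 3: unbroken (3), marble (2) → 5 ✓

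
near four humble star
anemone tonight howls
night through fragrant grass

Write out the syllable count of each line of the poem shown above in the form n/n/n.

5/7/5

Line 1: near(1) + four(1) + humble(2) + star(1) = 5
Line 2: anemone(4) + tonight(2) + howls(1) = 7
Line 3: night(1) + through(1) + fragrant(2) + grass(1) = 5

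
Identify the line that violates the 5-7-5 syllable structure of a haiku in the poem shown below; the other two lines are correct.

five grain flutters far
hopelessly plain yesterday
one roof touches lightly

The third line

Line 1: five(1) + grain(1) + flutters(2) + far(1) = 5 ✓
Line 2: hopelessly(3) + plain(1) + yesterday(3) = 7 ✓
Line 3: one(1) + roof(1) + touches(2) + lightly(2) = 6 (expected 5)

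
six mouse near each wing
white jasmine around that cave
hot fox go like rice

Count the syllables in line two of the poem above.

Line two: white(1) + jasmine(2) + around(2) + that(1) + cave(1) = 7

7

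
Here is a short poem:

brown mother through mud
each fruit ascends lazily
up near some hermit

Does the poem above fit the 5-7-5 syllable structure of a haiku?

Yes

Line 1: "brown mother through mud": 1+2+1+1 = 5 ✓
Line 2: "each fruit ascends lazily": 1+1+2+3 = 7 ✓
Line 3: "up near some hermit": 1+1+1+2 = 5 ✓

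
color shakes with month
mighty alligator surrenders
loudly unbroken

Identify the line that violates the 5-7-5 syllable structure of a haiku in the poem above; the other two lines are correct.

Line 1: color(2) + shakes(1) + with(1) + month(1) = 5 ✓
Line 2: mighty(2) + alligator(4) + surrenders(3) = 9 (expected 7)
Line 3: loudly(2) + unbroken(3) = 5 ✓

Line 2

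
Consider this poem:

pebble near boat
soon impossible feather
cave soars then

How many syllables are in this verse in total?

14

Line 1: "pebble near boat": 2+1+1 = 4
Line 2: "soon impossible feather": 1+4+2 = 7
Line 3: "cave soars then": 1+1+1 = 3
Total: 4 + 7 + 3 = 14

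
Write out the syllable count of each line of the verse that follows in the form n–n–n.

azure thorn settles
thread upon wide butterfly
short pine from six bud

5–7–5

Line 1: azure(2) + thorn(1) + settles(2) = 5
Line 2: thread(1) + upon(2) + wide(1) + butterfly(3) = 7
Line 3: short(1) + pine(1) + from(1) + six(1) + bud(1) = 5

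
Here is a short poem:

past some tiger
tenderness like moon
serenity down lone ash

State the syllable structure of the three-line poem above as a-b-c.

4-5-7

Line 1: past (1), some (1), tiger (2) → 4
Line 2: tenderness (3), like (1), moon (1) → 5
Line 3: serenity (4), down (1), lone (1), ash (1) → 7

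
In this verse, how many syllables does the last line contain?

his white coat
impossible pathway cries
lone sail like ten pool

5

The last line: "lone sail like ten pool": 1+1+1+1+1 = 5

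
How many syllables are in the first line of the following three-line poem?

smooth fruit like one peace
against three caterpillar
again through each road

The first line: smooth (1), fruit (1), like (1), one (1), peace (1) → 5

5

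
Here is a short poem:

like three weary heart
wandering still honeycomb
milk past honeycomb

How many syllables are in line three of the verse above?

Line three: milk(1) + past(1) + honeycomb(3) = 5

5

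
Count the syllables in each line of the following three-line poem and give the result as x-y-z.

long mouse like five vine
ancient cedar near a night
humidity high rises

Line 1: "long mouse like five vine": 1+1+1+1+1 = 5
Line 2: "ancient cedar near a night": 2+2+1+1+1 = 7
Line 3: "humidity high rises": 4+1+2 = 7

5-7-7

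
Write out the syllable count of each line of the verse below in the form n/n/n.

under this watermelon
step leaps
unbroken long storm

Line 1: under(2) + this(1) + watermelon(4) = 7
Line 2: step(1) + leaps(1) = 2
Line 3: unbroken(3) + long(1) + storm(1) = 5

7/2/5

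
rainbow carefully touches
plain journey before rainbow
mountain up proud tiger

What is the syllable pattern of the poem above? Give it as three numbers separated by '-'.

7-7-6

Line 1: rainbow (2), carefully (3), touches (2) → 7
Line 2: plain (1), journey (2), before (2), rainbow (2) → 7
Line 3: mountain (2), up (1), proud (1), tiger (2) → 6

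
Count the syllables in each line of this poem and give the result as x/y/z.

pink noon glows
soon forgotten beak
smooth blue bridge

Line 1: pink(1) + noon(1) + glows(1) = 3
Line 2: soon(1) + forgotten(3) + beak(1) = 5
Line 3: smooth(1) + blue(1) + bridge(1) = 3

3/5/3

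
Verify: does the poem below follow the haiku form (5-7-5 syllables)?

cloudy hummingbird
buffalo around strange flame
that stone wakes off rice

Yes

Line 1: cloudy (2), hummingbird (3) → 5 ✓
Line 2: buffalo (3), around (2), strange (1), flame (1) → 7 ✓
Line 3: that (1), stone (1), wakes (1), off (1), rice (1) → 5 ✓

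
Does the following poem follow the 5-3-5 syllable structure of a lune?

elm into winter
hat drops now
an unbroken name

Yes

Line 1: elm (1), into (2), winter (2) → 5 ✓
Line 2: hat (1), drops (1), now (1) → 3 ✓
Line 3: an (1), unbroken (3), name (1) → 5 ✓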